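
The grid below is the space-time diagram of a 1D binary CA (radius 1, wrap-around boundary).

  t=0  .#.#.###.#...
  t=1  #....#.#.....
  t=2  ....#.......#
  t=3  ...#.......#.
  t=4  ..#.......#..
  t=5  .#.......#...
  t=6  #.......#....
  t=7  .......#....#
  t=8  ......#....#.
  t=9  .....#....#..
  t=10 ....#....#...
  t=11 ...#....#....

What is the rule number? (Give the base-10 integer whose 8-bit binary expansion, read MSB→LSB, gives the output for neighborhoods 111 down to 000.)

74

  [7] ### => .  t=0,i=6
  [6] ##. => #  t=0,i=7
  [5] #.# => .  t=0,i=2
  [4] #.. => .  t=0,i=10
  [3] .## => #  t=0,i=5
  [2] .#. => .  t=0,i=1
  [1] ..# => #  t=0,i=0
  [0] ... => .  t=0,i=11
  bits 01001010 = 74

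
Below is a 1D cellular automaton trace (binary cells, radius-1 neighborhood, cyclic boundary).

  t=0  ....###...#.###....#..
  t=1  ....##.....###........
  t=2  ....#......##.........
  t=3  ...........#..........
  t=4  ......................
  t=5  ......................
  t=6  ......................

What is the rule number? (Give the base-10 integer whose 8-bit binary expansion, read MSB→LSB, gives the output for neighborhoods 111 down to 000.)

168

  ###|#  b7=1 t=0,i=5
  ##.|.  b6=0 t=0,i=6
  #.#|#  b5=1 t=0,i=11
  #..|.  b4=0 t=0,i=7
  .##|#  b3=1 t=0,i=4
  .#.|.  b2=0 t=0,i=10
  ..#|.  b1=0 t=0,i=3
  ...|.  b0=0 t=0,i=0
  bits 10101000 = 168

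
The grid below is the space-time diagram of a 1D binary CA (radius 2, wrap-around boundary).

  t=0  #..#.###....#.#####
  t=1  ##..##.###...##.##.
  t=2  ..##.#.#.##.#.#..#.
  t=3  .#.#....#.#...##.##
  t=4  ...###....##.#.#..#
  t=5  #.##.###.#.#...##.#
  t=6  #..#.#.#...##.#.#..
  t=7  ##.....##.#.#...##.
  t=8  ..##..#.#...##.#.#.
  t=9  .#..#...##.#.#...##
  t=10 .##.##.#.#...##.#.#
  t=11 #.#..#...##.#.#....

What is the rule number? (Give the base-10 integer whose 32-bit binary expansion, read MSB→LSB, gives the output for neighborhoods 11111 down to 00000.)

3013159832

  [31] ##### => #  t=0,i=16
  [30] ####. => .  t=0,i=18
  [29] ###.# => #  t=5,i=7
  [28] ###.. => #  t=0,i=0
  [27] ##.## => .  t=1,i=6
  [26] ##.#. => .  t=2,i=4
  [25] ##..# => #  t=0,i=1
  [24] ##... => #  t=0,i=8
  [23] #.### => #  t=0,i=5
  [22] #.##. => .  t=1,i=0
  [21] #.#.# => .  t=2,i=5
  [20] #.#.. => #  t=2,i=14
  [19] #..## => #  t=1,i=3
  [18] #..#. => .  t=0,i=2
  [17] #...# => .  t=1,i=11
  [16] #.... => #  t=0,i=9
  [15] .#### => .  t=0,i=15
  [14] .###. => .  t=0,i=6
  [13] .##.# => #  t=1,i=5
  [12] .##.. => .  t=1,i=1
  [11] .#.## => #  t=0,i=4
  [10] .#.#. => .  t=2,i=6
  [9] .#..# => #  t=2,i=15
  [8] .#... => #  t=2,i=18
  [7] ..### => #  t=4,i=3
  [6] ..##. => .  t=1,i=4
  [5] ..#.# => .  t=0,i=3
  [4] ..#.. => #  t=2,i=17
  [3] ...## => #  t=1,i=12
  [2] ...#. => .  t=0,i=11
  [1] ....# => .  t=0,i=10
  [0] ..... => .  t=7,i=4
  bits 10110011100110010010101110011000 = 3013159832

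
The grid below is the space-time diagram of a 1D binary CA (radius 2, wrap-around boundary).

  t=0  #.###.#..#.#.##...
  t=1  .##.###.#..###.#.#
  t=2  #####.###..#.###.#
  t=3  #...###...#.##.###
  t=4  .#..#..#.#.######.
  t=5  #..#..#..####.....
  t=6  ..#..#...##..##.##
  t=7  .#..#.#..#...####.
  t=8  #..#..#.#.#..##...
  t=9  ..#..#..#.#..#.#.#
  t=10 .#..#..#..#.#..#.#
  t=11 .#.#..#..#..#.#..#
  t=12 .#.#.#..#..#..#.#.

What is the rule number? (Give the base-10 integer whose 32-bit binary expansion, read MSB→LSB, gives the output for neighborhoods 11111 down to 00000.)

771074502

  [31] ##### => .  t=2,i=1
  [30] ####. => .  t=2,i=3
  [29] ###.# => #  t=0,i=4
  [28] ###.. => .  t=2,i=8
  [27] ##.## => #  t=1,i=3
  [26] ##.#. => #  t=0,i=5
  [25] ##..# => .  t=2,i=9
  [24] ##... => #  t=0,i=15
  [23] #.### => #  t=0,i=2
  [22] #.##. => #  t=0,i=13
  [21] #.#.# => #  t=0,i=11
  [20] #.#.. => #  t=0,i=6
  [19] #..## => .  t=1,i=10
  [18] #..#. => #  t=0,i=8
  [17] #...# => .  t=0,i=16
  [16] #.... => #  t=5,i=14
  [15] .#### => #  t=2,i=0
  [14] .###. => .  t=0,i=3
  [13] .##.# => #  t=1,i=2
  [12] .##.. => .  t=0,i=14
  [11] .#.## => #  t=0,i=1
  [10] .#.#. => .  t=0,i=10
  [9] .#..# => .  t=0,i=7
  [8] .#... => #  t=6,i=6
  [7] ..### => #  t=1,i=11
  [6] ..##. => #  t=6,i=9
  [5] ..#.# => .  t=0,i=0
  [4] ..#.. => .  t=4,i=1
  [3] ...## => .  t=3,i=3
  [2] ...#. => #  t=0,i=17
  [1] ....# => #  t=5,i=16
  [0] ..... => .  t=5,i=15
  bits 00101101111101011010100111000110 = 771074502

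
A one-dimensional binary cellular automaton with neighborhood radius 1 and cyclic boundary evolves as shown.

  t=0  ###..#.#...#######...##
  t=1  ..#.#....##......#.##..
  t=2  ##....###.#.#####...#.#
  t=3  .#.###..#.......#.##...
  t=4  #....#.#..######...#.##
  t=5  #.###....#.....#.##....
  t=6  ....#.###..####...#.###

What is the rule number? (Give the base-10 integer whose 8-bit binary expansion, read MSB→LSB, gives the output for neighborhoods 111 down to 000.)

  ### -> .   bit 7 = 0  t=0,i=0
  ##. -> #   bit 6 = 1  t=0,i=2
  #.# -> .   bit 5 = 0  t=0,i=6
  #.. -> .   bit 4 = 0  t=0,i=3
  .## -> .   bit 3 = 0  t=0,i=11
  .#. -> .   bit 2 = 0  t=0,i=5
  ..# -> #   bit 1 = 1  t=0,i=4
  ... -> #   bit 0 = 1  t=0,i=9
  bits 01000011 = 67

67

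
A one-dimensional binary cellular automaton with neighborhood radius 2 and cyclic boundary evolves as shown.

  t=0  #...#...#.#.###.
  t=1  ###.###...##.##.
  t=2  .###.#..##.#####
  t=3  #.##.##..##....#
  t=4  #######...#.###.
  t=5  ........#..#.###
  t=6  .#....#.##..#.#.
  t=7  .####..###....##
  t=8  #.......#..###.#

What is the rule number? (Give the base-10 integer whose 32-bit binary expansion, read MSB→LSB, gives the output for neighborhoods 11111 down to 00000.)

  [31] ##### => .  t=2,i=13
  [30] ####. => .  t=2,i=14
  [29] ###.# => #  t=0,i=14
  [28] ###.. => .  t=1,i=6
  [27] ##.## => #  t=1,i=3
  [26] ##.#. => .  t=0,i=15
  [25] ##..# => .  t=3,i=7
  [24] ##... => .  t=1,i=7
  [23] #.### => .  t=0,i=12
  [22] #.##. => #  t=1,i=13
  [21] #.#.# => #  t=0,i=10
  [20] #.#.. => #  t=0,i=0
  [19] #..## => .  t=2,i=7
  [18] #..#. => .  t=5,i=10
  [17] #...# => #  t=0,i=2
  [16] #.... => #  t=3,i=12
  [15] .#### => .  t=2,i=12
  [14] .###. => #  t=0,i=13
  [13] .##.# => #  t=1,i=11
  [12] .##.. => #  t=3,i=6
  [11] .#.## => #  t=0,i=11
  [10] .#.#. => .  t=0,i=9
  [9] .#..# => #  t=2,i=6
  [8] .#... => #  t=0,i=1
  [7] ..### => .  t=7,i=7
  [6] ..##. => .  t=1,i=10
  [5] ..#.# => .  t=0,i=8
  [4] ..#.. => #  t=0,i=4
  [3] ...## => #  t=1,i=9
  [2] ...#. => .  t=0,i=3
  [1] ....# => #  t=3,i=13
  [0] ..... => .  t=5,i=2
  bits 00101000011100110111101100011010 = 678656794

678656794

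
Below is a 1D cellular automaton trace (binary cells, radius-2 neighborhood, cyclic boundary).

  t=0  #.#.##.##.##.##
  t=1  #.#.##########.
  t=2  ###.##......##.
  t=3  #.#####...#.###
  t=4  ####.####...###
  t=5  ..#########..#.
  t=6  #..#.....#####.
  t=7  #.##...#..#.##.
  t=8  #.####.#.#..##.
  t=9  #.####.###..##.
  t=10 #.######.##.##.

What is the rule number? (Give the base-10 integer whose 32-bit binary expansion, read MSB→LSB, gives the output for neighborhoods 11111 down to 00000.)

2079765586

  ##### -> .   bit 31 = 0  t=1,i=6
  ####. -> #   bit 30 = 1  t=1,i=12
  ###.# -> #   bit 29 = 1  t=0,i=0
  ###.. -> #   bit 28 = 1  t=3,i=6
  ##.## -> #   bit 27 = 1  t=0,i=6
  ##.#. -> .   bit 26 = 0  t=0,i=1
  ##..# -> #   bit 25 = 1  t=5,i=11
  ##... -> #   bit 24 = 1  t=2,i=6
  #.### -> #   bit 23 = 1  t=0,i=13
  #.##. -> #   bit 22 = 1  t=0,i=4
  #.#.# -> #   bit 21 = 1  t=0,i=2
  #.#.. -> #   bit 20 = 1  t=6,i=0
  #..## -> .   bit 19 = 0  t=8,i=11
  #..#. -> #   bit 18 = 1  t=5,i=12
  #...# -> #   bit 17 = 1  t=3,i=8
  #.... -> .   bit 16 = 0  t=2,i=7
  .#### -> #   bit 15 = 1  t=1,i=5
  .###. -> .   bit 14 = 0  t=0,i=14
  .##.# -> #   bit 13 = 1  t=0,i=5
  .##.. -> #   bit 12 = 1  t=2,i=5
  .#.## -> .   bit 11 = 0  t=0,i=3
  .#.#. -> #   bit 10 = 1  t=1,i=1
  .#..# -> .   bit 9 = 0  t=6,i=1
  .#... -> .   bit 8 = 0  t=5,i=14
  ..### -> .   bit 7 = 0  t=4,i=12
  ..##. -> #   bit 6 = 1  t=2,i=12
  ..#.# -> .   bit 5 = 0  t=3,i=10
  ..#.. -> #   bit 4 = 1  t=5,i=13
  ...## -> .   bit 3 = 0  t=2,i=11
  ...#. -> .   bit 2 = 0  t=3,i=9
  ....# -> #   bit 1 = 1  t=2,i=10
  ..... -> .   bit 0 = 0  t=2,i=8
  bits 01111011111101101011010001010010 = 2079765586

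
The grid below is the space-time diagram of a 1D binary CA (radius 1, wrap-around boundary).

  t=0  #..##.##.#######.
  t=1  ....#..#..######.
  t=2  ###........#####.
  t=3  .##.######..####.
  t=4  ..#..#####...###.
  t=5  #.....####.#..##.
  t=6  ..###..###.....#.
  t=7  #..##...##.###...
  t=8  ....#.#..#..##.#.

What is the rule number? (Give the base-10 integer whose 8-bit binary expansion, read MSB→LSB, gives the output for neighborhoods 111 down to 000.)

193

  ### -> #   bit 7 = 1  t=0,i=10
  ##. -> #   bit 6 = 1  t=0,i=4
  #.# -> .   bit 5 = 0  t=0,i=5
  #.. -> .   bit 4 = 0  t=0,i=1
  .## -> .   bit 3 = 0  t=0,i=3
  .#. -> .   bit 2 = 0  t=0,i=0
  ..# -> .   bit 1 = 0  t=0,i=2
  ... -> #   bit 0 = 1  t=1,i=0
  bits 11000001 = 193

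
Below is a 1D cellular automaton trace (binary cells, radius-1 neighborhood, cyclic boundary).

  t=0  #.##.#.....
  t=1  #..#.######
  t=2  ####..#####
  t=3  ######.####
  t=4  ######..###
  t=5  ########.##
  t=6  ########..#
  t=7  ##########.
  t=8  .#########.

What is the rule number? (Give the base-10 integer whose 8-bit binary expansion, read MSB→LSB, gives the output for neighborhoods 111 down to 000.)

215

  [7] ### => #  t=1,i=6
  [6] ##. => #  t=0,i=3
  [5] #.# => .  t=0,i=1
  [4] #.. => #  t=0,i=6
  [3] .## => .  t=0,i=2
  [2] .#. => #  t=0,i=0
  [1] ..# => #  t=0,i=10
  [0] ... => #  t=0,i=7
  bits 11010111 = 215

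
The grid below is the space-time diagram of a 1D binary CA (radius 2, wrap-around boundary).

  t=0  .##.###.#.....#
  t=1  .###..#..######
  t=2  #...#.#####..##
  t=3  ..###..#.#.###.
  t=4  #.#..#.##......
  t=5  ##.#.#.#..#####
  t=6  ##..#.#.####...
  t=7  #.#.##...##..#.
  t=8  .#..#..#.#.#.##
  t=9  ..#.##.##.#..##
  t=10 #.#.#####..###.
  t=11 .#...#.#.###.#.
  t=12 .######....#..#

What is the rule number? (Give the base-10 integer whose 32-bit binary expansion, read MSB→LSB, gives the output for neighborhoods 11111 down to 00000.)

  nb #####: next=.  (t=1,i=11, bit31=0)
  nb ####.: next=#  (t=1,i=13, bit30=1)
  nb ###.#: next=#  (t=0,i=6, bit29=1)
  nb ###..: next=.  (t=1,i=3, bit28=0)
  nb ##.##: next=#  (t=0,i=3, bit27=1)
  nb ##.#.: next=.  (t=0,i=7, bit26=0)
  nb ##..#: next=#  (t=1,i=4, bit25=1)
  nb ##...: next=.  (t=2,i=1, bit24=0)
  nb #.###: next=.  (t=0,i=4, bit23=0)
  nb #.##.: next=#  (t=0,i=1, bit22=1)
  nb #.#.#: next=.  (t=3,i=9, bit21=0)
  nb #.#..: next=.  (t=0,i=8, bit20=0)
  nb #..##: next=#  (t=1,i=8, bit19=1)
  nb #..#.: next=.  (t=1,i=5, bit18=0)
  nb #...#: next=#  (t=2,i=2, bit17=1)
  nb #....: next=#  (t=0,i=10, bit16=1)
  nb .####: next=#  (t=1,i=10, bit15=1)
  nb .###.: next=.  (t=0,i=5, bit14=0)
  nb .##.#: next=#  (t=0,i=2, bit13=1)
  nb .##..: next=.  (t=4,i=8, bit12=0)
  nb .#.##: next=.  (t=0,i=0, bit11=0)
  nb .#.#.: next=#  (t=3,i=8, bit10=1)
  nb .#..#: next=#  (t=1,i=7, bit9=1)
  nb .#...: next=#  (t=0,i=9, bit8=1)
  nb ..###: next=#  (t=1,i=9, bit7=1)
  nb ..##.: next=#  (t=6,i=0, bit6=1)
  nb ..#.#: next=#  (t=0,i=14, bit5=1)
  nb ..#..: next=#  (t=1,i=6, bit4=1)
  nb ...##: next=.  (t=3,i=1, bit3=0)
  nb ...#.: next=#  (t=0,i=13, bit2=1)
  nb ....#: next=#  (t=0,i=12, bit1=1)
  nb .....: next=#  (t=0,i=11, bit0=1)
  bits 01101010010010111010011111110111 = 1783343095

1783343095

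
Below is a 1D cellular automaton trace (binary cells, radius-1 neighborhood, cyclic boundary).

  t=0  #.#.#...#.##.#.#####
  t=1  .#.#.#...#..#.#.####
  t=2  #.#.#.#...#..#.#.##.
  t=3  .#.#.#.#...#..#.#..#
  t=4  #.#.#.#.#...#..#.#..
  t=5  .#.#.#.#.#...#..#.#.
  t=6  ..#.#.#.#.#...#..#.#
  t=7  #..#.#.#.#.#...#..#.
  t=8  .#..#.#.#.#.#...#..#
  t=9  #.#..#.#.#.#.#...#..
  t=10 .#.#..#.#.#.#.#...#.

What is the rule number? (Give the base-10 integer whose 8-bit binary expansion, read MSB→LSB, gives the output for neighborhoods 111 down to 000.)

  nb ###: next=#  (t=0,i=16, bit7=1)
  nb ##.: next=.  (t=0,i=0, bit6=0)
  nb #.#: next=#  (t=0,i=1, bit5=1)
  nb #..: next=#  (t=0,i=5, bit4=1)
  nb .##: next=.  (t=0,i=10, bit3=0)
  nb .#.: next=.  (t=0,i=2, bit2=0)
  nb ..#: next=.  (t=0,i=7, bit1=0)
  nb ...: next=.  (t=0,i=6, bit0=0)
  bits 10110000 = 176

176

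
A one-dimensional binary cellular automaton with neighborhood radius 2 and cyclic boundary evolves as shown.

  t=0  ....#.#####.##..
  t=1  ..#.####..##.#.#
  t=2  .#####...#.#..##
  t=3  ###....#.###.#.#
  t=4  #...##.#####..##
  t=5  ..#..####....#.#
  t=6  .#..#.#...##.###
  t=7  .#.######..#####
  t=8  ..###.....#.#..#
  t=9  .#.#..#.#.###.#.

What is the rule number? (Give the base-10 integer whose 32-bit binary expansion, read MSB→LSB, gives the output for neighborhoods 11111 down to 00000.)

681573666

  #####|.  b31=0 t=0,i=8
  ####.|.  b30=0 t=0,i=9
  ###.#|#  b29=1 t=0,i=10
  ###..|.  b28=0 t=1,i=7
  ##.##|#  b27=1 t=0,i=11
  ##.#.|.  b26=0 t=1,i=12
  ##..#|.  b25=0 t=1,i=8
  ##...|.  b24=0 t=0,i=14
  #.###|#  b23=1 t=0,i=6
  #.##.|.  b22=0 t=0,i=12
  #.#.#|.  b21=0 t=1,i=13
  #.#..|#  b20=1 t=1,i=15
  #..##|#  b19=1 t=1,i=9
  #..#.|#  b18=1 t=1,i=1
  #...#|#  b17=1 t=2,i=7
  #....|#  b16=1 t=0,i=15
  .####|#  b15=1 t=0,i=7
  .###.|#  b14=1 t=3,i=10
  .##.#|#  b13=1 t=1,i=11
  .##..|#  b12=1 t=0,i=13
  .#.##|#  b11=1 t=0,i=5
  .#.#.|#  b10=1 t=1,i=14
  .#..#|.  b9=0 t=1,i=0
  .#...|#  b8=1 t=6,i=7
  ..###|.  b7=0 t=4,i=14
  ..##.|.  b6=0 t=1,i=10
  ..#.#|#  b5=1 t=0,i=4
  ..#..|.  b4=0 t=5,i=2
  ...##|.  b3=0 t=4,i=3
  ...#.|.  b2=0 t=0,i=3
  ....#|#  b1=1 t=0,i=2
  .....|.  b0=0 t=0,i=0
  bits 00101000100111111111110100100010 = 681573666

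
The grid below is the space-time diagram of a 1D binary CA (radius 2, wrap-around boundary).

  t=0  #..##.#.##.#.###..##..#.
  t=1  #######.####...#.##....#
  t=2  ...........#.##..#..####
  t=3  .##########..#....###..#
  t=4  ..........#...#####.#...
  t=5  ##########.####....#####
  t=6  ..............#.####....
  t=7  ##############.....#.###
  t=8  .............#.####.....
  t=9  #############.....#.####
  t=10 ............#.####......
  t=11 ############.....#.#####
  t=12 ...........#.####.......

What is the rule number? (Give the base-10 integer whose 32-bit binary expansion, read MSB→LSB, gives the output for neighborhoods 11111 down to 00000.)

  ##### -> .   bit 31 = 0  t=1,i=1
  ####. -> .   bit 30 = 0  t=1,i=5
  ###.# -> .   bit 29 = 0  t=1,i=6
  ###.. -> #   bit 28 = 1  t=0,i=15
  ##.## -> .   bit 27 = 0  t=1,i=7
  ##.#. -> #   bit 26 = 1  t=0,i=5
  ##..# -> .   bit 25 = 0  t=0,i=16
  ##... -> .   bit 24 = 0  t=1,i=12
  #.### -> .   bit 23 = 0  t=0,i=13
  #.##. -> #   bit 22 = 1  t=0,i=8
  #.#.# -> #   bit 21 = 1  t=0,i=6
  #.#.. -> #   bit 20 = 1  t=0,i=0
  #..## -> #   bit 19 = 1  t=0,i=2
  #..#. -> .   bit 18 = 0  t=0,i=21
  #...# -> #   bit 17 = 1  t=1,i=13
  #.... -> #   bit 16 = 1  t=1,i=20
  .#### -> .   bit 15 = 0  t=1,i=0
  .###. -> .   bit 14 = 0  t=0,i=14
  .##.# -> #   bit 13 = 1  t=0,i=4
  .##.. -> .   bit 12 = 0  t=0,i=19
  .#.## -> .   bit 11 = 0  t=0,i=7
  .#.#. -> #   bit 10 = 1  t=0,i=23
  .#..# -> #   bit 9 = 1  t=0,i=1
  .#... -> #   bit 8 = 1  t=3,i=14
  ..### -> #   bit 7 = 1  t=1,i=23
  ..##. -> #   bit 6 = 1  t=0,i=3
  ..#.# -> .   bit 5 = 0  t=0,i=22
  ..#.. -> .   bit 4 = 0  t=2,i=17
  ...## -> #   bit 3 = 1  t=1,i=22
  ...#. -> #   bit 2 = 1  t=1,i=14
  ....# -> #   bit 1 = 1  t=1,i=21
  ..... -> #   bit 0 = 1  t=2,i=2
  bits 00010100011110110010011111001111 = 343615439

343615439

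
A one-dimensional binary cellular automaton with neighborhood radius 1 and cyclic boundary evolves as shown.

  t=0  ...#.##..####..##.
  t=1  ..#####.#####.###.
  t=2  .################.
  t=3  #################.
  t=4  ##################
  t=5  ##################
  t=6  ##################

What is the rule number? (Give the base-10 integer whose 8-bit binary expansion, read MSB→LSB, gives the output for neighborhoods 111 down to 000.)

238

  [7] ### => #  t=0,i=10
  [6] ##. => #  t=0,i=6
  [5] #.# => #  t=0,i=4
  [4] #.. => .  t=0,i=7
  [3] .## => #  t=0,i=5
  [2] .#. => #  t=0,i=3
  [1] ..# => #  t=0,i=2
  [0] ... => .  t=0,i=0
  bits 11101110 = 238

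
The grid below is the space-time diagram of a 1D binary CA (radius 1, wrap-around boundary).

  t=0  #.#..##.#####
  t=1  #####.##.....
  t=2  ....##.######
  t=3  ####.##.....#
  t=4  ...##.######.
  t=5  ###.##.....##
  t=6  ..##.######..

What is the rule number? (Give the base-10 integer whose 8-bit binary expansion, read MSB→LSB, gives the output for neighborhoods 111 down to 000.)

  nb ###: next=.  (t=0,i=9, bit7=0)
  nb ##.: next=#  (t=0,i=0, bit6=1)
  nb #.#: next=#  (t=0,i=1, bit5=1)
  nb #..: next=#  (t=0,i=3, bit4=1)
  nb .##: next=.  (t=0,i=5, bit3=0)
  nb .#.: next=#  (t=0,i=2, bit2=1)
  nb ..#: next=#  (t=0,i=4, bit1=1)
  nb ...: next=#  (t=1,i=9, bit0=1)
  bits 01110111 = 119

119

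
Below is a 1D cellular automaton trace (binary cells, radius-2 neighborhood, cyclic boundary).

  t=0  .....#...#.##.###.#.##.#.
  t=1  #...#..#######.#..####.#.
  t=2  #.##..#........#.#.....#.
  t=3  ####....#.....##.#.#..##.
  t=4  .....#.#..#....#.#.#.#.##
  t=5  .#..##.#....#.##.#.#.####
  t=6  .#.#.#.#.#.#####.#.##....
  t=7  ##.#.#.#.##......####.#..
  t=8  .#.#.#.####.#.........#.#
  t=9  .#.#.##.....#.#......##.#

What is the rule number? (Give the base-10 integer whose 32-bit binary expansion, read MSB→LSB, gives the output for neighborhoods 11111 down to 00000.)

  nb #####: next=.  (t=1,i=9, bit31=0)
  nb ####.: next=.  (t=1,i=12, bit30=0)
  nb ###.#: next=.  (t=0,i=16, bit29=0)
  nb ###..: next=.  (t=3,i=3, bit28=0)
  nb ##.##: next=#  (t=0,i=13, bit27=1)
  nb ##.#.: next=.  (t=0,i=17, bit26=0)
  nb ##..#: next=.  (t=2,i=4, bit25=0)
  nb ##...: next=.  (t=3,i=4, bit24=0)
  nb #.###: next=.  (t=0,i=14, bit23=0)
  nb #.##.: next=#  (t=0,i=11, bit22=1)
  nb #.#.#: next=#  (t=0,i=18, bit21=1)
  nb #.#..: next=#  (t=0,i=23, bit20=1)
  nb #..##: next=#  (t=1,i=6, bit19=1)
  nb #..#.: next=.  (t=2,i=5, bit18=0)
  nb #...#: next=#  (t=0,i=7, bit17=1)
  nb #....: next=#  (t=0,i=0, bit16=1)
  nb .####: next=.  (t=1,i=8, bit15=0)
  nb .###.: next=#  (t=0,i=15, bit14=1)
  nb .##.#: next=#  (t=0,i=12, bit13=1)
  nb .##..: next=#  (t=2,i=3, bit12=1)
  nb .#.##: next=#  (t=0,i=10, bit11=1)
  nb .#.#.: next=.  (t=1,i=24, bit10=0)
  nb .#..#: next=.  (t=1,i=5, bit9=0)
  nb .#...: next=.  (t=0,i=6, bit8=0)
  nb ..###: next=.  (t=1,i=7, bit7=0)
  nb ..##.: next=.  (t=3,i=14, bit6=0)
  nb ..#.#: next=#  (t=0,i=9, bit5=1)
  nb ..#..: next=.  (t=0,i=5, bit4=0)
  nb ...##: next=.  (t=3,i=13, bit3=0)
  nb ...#.: next=#  (t=0,i=4, bit2=1)
  nb ....#: next=.  (t=0,i=3, bit1=0)
  nb .....: next=.  (t=0,i=1, bit0=0)
  bits 00001000011110110111100000100100 = 142309412

142309412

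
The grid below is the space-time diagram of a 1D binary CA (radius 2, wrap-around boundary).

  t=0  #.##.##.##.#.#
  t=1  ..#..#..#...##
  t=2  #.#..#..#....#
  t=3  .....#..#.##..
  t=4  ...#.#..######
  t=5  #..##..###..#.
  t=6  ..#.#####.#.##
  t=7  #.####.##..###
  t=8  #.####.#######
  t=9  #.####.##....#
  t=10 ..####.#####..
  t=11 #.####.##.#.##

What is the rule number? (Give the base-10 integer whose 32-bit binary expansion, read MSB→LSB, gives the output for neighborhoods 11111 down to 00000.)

1674173618

  nb #####: next=.  (t=4,i=10, bit31=0)
  nb ####.: next=#  (t=4,i=12, bit30=1)
  nb ###.#: next=#  (t=6,i=8, bit29=1)
  nb ###..: next=.  (t=4,i=13, bit28=0)
  nb ##.##: next=.  (t=0,i=1, bit27=0)
  nb ##.#.: next=.  (t=0,i=10, bit26=0)
  nb ##..#: next=#  (t=1,i=0, bit25=1)
  nb ##...: next=#  (t=3,i=12, bit24=1)
  nb #.###: next=#  (t=6,i=4, bit23=1)
  nb #.##.: next=#  (t=0,i=2, bit22=1)
  nb #.#.#: next=.  (t=0,i=11, bit21=0)
  nb #.#..: next=.  (t=2,i=2, bit20=0)
  nb #..##: next=#  (t=4,i=7, bit19=1)
  nb #..#.: next=.  (t=1,i=1, bit18=0)
  nb #...#: next=.  (t=1,i=10, bit17=0)
  nb #....: next=#  (t=2,i=10, bit16=1)
  nb .####: next=#  (t=4,i=9, bit15=1)
  nb .###.: next=#  (t=5,i=8, bit14=1)
  nb .##.#: next=.  (t=0,i=0, bit13=0)
  nb .##..: next=#  (t=1,i=13, bit12=1)
  nb .#.##: next=#  (t=0,i=12, bit11=1)
  nb .#.#.: next=#  (t=4,i=4, bit10=1)
  nb .#..#: next=.  (t=1,i=3, bit9=0)
  nb .#...: next=.  (t=1,i=9, bit8=0)
  nb ..###: next=#  (t=4,i=8, bit7=1)
  nb ..##.: next=.  (t=1,i=12, bit6=0)
  nb ..#.#: next=#  (t=3,i=8, bit5=1)
  nb ..#..: next=#  (t=1,i=2, bit4=1)
  nb ...##: next=.  (t=1,i=11, bit3=0)
  nb ...#.: next=.  (t=3,i=4, bit2=0)
  nb ....#: next=#  (t=2,i=11, bit1=1)
  nb .....: next=.  (t=3,i=0, bit0=0)
  bits 01100011110010011101110010110010 = 1674173618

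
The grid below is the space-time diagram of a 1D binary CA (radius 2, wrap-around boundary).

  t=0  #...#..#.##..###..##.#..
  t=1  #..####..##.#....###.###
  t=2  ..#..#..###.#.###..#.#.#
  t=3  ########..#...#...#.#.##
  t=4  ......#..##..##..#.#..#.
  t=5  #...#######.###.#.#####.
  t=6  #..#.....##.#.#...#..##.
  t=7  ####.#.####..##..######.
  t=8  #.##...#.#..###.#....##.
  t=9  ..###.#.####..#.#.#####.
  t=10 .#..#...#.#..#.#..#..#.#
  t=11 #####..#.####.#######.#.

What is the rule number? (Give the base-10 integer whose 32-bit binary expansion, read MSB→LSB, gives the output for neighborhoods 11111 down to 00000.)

  #####|.  b31=0 t=3,i=0
  ####.|#  b30=1 t=1,i=5
  ###.#|#  b29=1 t=1,i=19
  ###..|.  b28=0 t=0,i=15
  ##.##|.  b27=0 t=1,i=20
  ##.#.|.  b26=0 t=0,i=20
  ##..#|.  b25=0 t=0,i=11
  ##...|#  b24=1 t=8,i=4
  #.###|#  b23=1 t=1,i=21
  #.##.|#  b22=1 t=0,i=9
  #.#.#|.  b21=0 t=2,i=12
  #.#..|#  b20=1 t=0,i=21
  #..##|#  b19=1 t=0,i=12
  #..#.|#  b18=1 t=0,i=6
  #...#|.  b17=0 t=0,i=2
  #....|#  b16=1 t=1,i=14
  .####|.  b15=0 t=1,i=4
  .###.|.  b14=0 t=0,i=14
  .##.#|#  b13=1 t=0,i=19
  .##..|#  b12=1 t=0,i=10
  .#.##|.  b11=0 t=0,i=8
  .#.#.|#  b10=1 t=2,i=20
  .#..#|#  b9=1 t=0,i=5
  .#...|.  b8=0 t=0,i=1
  ..###|.  b7=0 t=0,i=13
  ..##.|#  b6=1 t=0,i=18
  ..#.#|.  b5=0 t=0,i=7
  ..#..|#  b4=1 t=0,i=0
  ...##|#  b3=1 t=1,i=16
  ...#.|#  b2=1 t=0,i=3
  ....#|#  b1=1 t=1,i=15
  .....|.  b0=0 t=4,i=1
  bits 01100001110111010011011001011110 = 1641887326

1641887326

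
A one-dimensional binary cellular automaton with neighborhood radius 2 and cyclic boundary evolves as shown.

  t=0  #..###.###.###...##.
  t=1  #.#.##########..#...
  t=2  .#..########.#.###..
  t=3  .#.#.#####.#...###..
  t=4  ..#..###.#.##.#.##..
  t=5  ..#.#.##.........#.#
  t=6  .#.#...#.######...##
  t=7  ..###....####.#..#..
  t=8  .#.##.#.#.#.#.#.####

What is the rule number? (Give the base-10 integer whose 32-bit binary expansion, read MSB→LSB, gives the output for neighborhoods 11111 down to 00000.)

  #####|#  b31=1 t=1,i=6
  ####.|.  b30=0 t=1,i=12
  ###.#|#  b29=1 t=0,i=5
  ###..|#  b28=1 t=0,i=13
  ##.##|#  b27=1 t=0,i=6
  ##.#.|.  b26=0 t=0,i=19
  ##..#|.  b25=0 t=1,i=14
  ##...|.  b24=0 t=0,i=14
  #.###|#  b23=1 t=0,i=7
  #.##.|.  b22=0 t=4,i=11
  #.#.#|.  b21=0 t=1,i=2
  #.#..|#  b20=1 t=0,i=0
  #..##|#  b19=1 t=0,i=2
  #..#.|#  b18=1 t=1,i=15
  #...#|.  b17=0 t=0,i=15
  #....|#  b16=1 t=4,i=19
  .####|#  b15=1 t=1,i=5
  .###.|#  b14=1 t=0,i=4
  .##.#|.  b13=0 t=0,i=18
  .##..|#  b12=1 t=4,i=17
  .#.##|.  b11=0 t=1,i=3
  .#.#.|#  b10=1 t=1,i=1
  .#..#|.  b9=0 t=0,i=1
  .#...|#  b8=1 t=1,i=17
  ..###|.  b7=0 t=0,i=3
  ..##.|.  b6=0 t=0,i=17
  ..#.#|.  b5=0 t=1,i=0
  ..#..|#  b4=1 t=1,i=16
  ...##|#  b3=1 t=0,i=16
  ...#.|.  b2=0 t=1,i=19
  ....#|.  b1=0 t=4,i=0
  .....|#  b0=1 t=5,i=10
  bits 10111000100111011101010100011001 = 3097351449

3097351449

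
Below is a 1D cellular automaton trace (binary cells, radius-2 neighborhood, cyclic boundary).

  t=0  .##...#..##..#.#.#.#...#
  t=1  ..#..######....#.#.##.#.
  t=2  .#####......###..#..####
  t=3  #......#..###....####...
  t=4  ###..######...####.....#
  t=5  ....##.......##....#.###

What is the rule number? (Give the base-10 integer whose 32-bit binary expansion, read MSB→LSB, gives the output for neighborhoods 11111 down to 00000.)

  nb #####: next=.  (t=1,i=7, bit31=0)
  nb ####.: next=.  (t=1,i=9, bit30=0)
  nb ###.#: next=.  (t=2,i=23, bit29=0)
  nb ###..: next=.  (t=1,i=10, bit28=0)
  nb ##.##: next=#  (t=2,i=0, bit27=1)
  nb ##.#.: next=#  (t=1,i=21, bit26=1)
  nb ##..#: next=.  (t=0,i=11, bit25=0)
  nb ##...: next=.  (t=0,i=3, bit24=0)
  nb #.###: next=.  (t=2,i=1, bit23=0)
  nb #.##.: next=.  (t=0,i=1, bit22=0)
  nb #.#.#: next=#  (t=0,i=15, bit21=1)
  nb #.#..: next=#  (t=0,i=19, bit20=1)
  nb #..##: next=#  (t=0,i=8, bit19=1)
  nb #..#.: next=.  (t=0,i=12, bit18=0)
  nb #...#: next=.  (t=0,i=4, bit17=0)
  nb #....: next=#  (t=1,i=12, bit16=1)
  nb .####: next=.  (t=1,i=6, bit15=0)
  nb .###.: next=.  (t=2,i=13, bit14=0)
  nb .##.#: next=#  (t=1,i=20, bit13=1)
  nb .##..: next=#  (t=0,i=2, bit12=1)
  nb .#.##: next=.  (t=0,i=0, bit11=0)
  nb .#.#.: next=.  (t=0,i=14, bit10=0)
  nb .#..#: next=#  (t=0,i=7, bit9=1)
  nb .#...: next=#  (t=0,i=20, bit8=1)
  nb ..###: next=#  (t=1,i=5, bit7=1)
  nb ..##.: next=#  (t=0,i=9, bit6=1)
  nb ..#.#: next=.  (t=0,i=13, bit5=0)
  nb ..#..: next=#  (t=0,i=6, bit4=1)
  nb ...##: next=#  (t=2,i=11, bit3=1)
  nb ...#.: next=#  (t=0,i=5, bit2=1)
  nb ....#: next=#  (t=1,i=13, bit1=1)
  nb .....: next=.  (t=2,i=8, bit0=0)
  bits 00001100001110010011001111011110 = 205075422

205075422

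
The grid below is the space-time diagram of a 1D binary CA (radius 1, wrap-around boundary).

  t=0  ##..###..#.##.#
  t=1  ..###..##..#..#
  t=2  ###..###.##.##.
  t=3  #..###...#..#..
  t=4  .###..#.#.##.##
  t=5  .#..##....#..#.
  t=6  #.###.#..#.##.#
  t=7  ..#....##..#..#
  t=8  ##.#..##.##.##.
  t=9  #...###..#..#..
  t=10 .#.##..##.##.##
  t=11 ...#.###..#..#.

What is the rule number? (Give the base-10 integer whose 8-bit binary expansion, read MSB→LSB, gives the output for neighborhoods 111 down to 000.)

  [7] ### => .  t=0,i=0
  [6] ##. => .  t=0,i=1
  [5] #.# => .  t=0,i=10
  [4] #.. => #  t=0,i=2
  [3] .## => #  t=0,i=4
  [2] .#. => .  t=0,i=9
  [1] ..# => #  t=0,i=3
  [0] ... => .  t=3,i=7
  bits 00011010 = 26

26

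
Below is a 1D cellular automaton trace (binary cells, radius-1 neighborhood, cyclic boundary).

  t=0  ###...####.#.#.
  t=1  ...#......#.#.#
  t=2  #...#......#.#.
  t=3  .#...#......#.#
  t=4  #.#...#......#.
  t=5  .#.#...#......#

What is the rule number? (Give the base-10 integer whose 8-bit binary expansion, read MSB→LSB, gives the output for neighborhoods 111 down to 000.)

48

  nb ###: next=.  (t=0,i=1, bit7=0)
  nb ##.: next=.  (t=0,i=2, bit6=0)
  nb #.#: next=#  (t=0,i=10, bit5=1)
  nb #..: next=#  (t=0,i=3, bit4=1)
  nb .##: next=.  (t=0,i=0, bit3=0)
  nb .#.: next=.  (t=0,i=11, bit2=0)
  nb ..#: next=.  (t=0,i=5, bit1=0)
  nb ...: next=.  (t=0,i=4, bit0=0)
  bits 00110000 = 48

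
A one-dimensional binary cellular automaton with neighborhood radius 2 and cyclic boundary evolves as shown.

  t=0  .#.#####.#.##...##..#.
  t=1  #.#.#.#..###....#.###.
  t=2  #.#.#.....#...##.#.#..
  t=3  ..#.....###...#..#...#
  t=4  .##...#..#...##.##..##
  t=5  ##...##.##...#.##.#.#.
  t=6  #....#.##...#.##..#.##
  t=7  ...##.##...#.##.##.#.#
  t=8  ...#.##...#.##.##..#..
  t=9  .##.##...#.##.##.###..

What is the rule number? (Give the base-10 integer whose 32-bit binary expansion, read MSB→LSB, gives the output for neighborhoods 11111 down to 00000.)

  nb #####: next=.  (t=0,i=5, bit31=0)
  nb ####.: next=#  (t=0,i=6, bit30=1)
  nb ###.#: next=.  (t=0,i=7, bit29=0)
  nb ###..: next=.  (t=1,i=11, bit28=0)
  nb ##.##: next=#  (t=4,i=0, bit27=1)
  nb ##.#.: next=.  (t=0,i=8, bit26=0)
  nb ##..#: next=#  (t=0,i=18, bit25=1)
  nb ##...: next=.  (t=0,i=13, bit24=0)
  nb #.###: next=.  (t=0,i=3, bit23=0)
  nb #.##.: next=#  (t=0,i=11, bit22=1)
  nb #.#.#: next=#  (t=0,i=9, bit21=1)
  nb #.#..: next=.  (t=1,i=6, bit20=0)
  nb #..##: next=.  (t=1,i=8, bit19=0)
  nb #..#.: next=#  (t=0,i=0, bit18=1)
  nb #...#: next=.  (t=0,i=14, bit17=0)
  nb #....: next=.  (t=1,i=13, bit16=0)
  nb .####: next=#  (t=0,i=4, bit15=1)
  nb .###.: next=#  (t=1,i=10, bit14=1)
  nb .##.#: next=.  (t=2,i=15, bit13=0)
  nb .##..: next=.  (t=0,i=12, bit12=0)
  nb .#.##: next=#  (t=0,i=2, bit11=1)
  nb .#.#.: next=.  (t=1,i=1, bit10=0)
  nb .#..#: next=.  (t=0,i=21, bit9=0)
  nb .#...: next=.  (t=2,i=5, bit8=0)
  nb ..###: next=.  (t=1,i=9, bit7=0)
  nb ..##.: next=#  (t=0,i=16, bit6=1)
  nb ..#.#: next=.  (t=0,i=1, bit5=0)
  nb ..#..: next=#  (t=0,i=20, bit4=1)
  nb ...##: next=.  (t=0,i=15, bit3=0)
  nb ...#.: next=#  (t=1,i=15, bit2=1)
  nb ....#: next=#  (t=1,i=14, bit1=1)
  nb .....: next=.  (t=2,i=7, bit0=0)
  bits 01001010011001001100100001010110 = 1248118870

1248118870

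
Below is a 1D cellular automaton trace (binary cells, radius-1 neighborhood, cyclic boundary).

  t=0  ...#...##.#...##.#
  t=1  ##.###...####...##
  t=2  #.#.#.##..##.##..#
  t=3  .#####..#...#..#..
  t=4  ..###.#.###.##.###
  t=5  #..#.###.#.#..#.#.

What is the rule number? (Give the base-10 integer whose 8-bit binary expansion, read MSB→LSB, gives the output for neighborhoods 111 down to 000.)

181

  nb ###: next=#  (t=1,i=0, bit7=1)
  nb ##.: next=.  (t=0,i=8, bit6=0)
  nb #.#: next=#  (t=0,i=9, bit5=1)
  nb #..: next=#  (t=0,i=0, bit4=1)
  nb .##: next=.  (t=0,i=7, bit3=0)
  nb .#.: next=#  (t=0,i=3, bit2=1)
  nb ..#: next=.  (t=0,i=2, bit1=0)
  nb ...: next=#  (t=0,i=1, bit0=1)
  bits 10110101 = 181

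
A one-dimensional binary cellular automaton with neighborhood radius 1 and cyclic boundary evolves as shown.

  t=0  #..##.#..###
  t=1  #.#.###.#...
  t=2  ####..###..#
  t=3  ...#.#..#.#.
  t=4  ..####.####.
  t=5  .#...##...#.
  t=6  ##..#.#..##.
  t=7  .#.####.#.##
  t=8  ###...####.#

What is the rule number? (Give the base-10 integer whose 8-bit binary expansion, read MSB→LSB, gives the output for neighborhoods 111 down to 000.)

102

  ### -> .   bit 7 = 0  t=0,i=10
  ##. -> #   bit 6 = 1  t=0,i=0
  #.# -> #   bit 5 = 1  t=0,i=5
  #.. -> .   bit 4 = 0  t=0,i=1
  .## -> .   bit 3 = 0  t=0,i=3
  .#. -> #   bit 2 = 1  t=0,i=6
  ..# -> #   bit 1 = 1  t=0,i=2
  ... -> .   bit 0 = 0  t=1,i=10
  bits 01100110 = 102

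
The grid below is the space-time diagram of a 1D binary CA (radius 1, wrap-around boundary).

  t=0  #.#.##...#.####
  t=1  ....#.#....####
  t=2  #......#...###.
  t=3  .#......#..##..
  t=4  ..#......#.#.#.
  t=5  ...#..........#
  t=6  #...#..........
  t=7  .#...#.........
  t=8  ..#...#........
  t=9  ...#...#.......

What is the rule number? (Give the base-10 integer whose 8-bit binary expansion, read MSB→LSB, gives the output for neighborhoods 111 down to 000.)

152

  ### -> #   bit 7 = 1  t=0,i=12
  ##. -> .   bit 6 = 0  t=0,i=0
  #.# -> .   bit 5 = 0  t=0,i=1
  #.. -> #   bit 4 = 1  t=0,i=6
  .## -> #   bit 3 = 1  t=0,i=4
  .#. -> .   bit 2 = 0  t=0,i=2
  ..# -> .   bit 1 = 0  t=0,i=8
  ... -> .   bit 0 = 0  t=0,i=7
  bits 10011000 = 152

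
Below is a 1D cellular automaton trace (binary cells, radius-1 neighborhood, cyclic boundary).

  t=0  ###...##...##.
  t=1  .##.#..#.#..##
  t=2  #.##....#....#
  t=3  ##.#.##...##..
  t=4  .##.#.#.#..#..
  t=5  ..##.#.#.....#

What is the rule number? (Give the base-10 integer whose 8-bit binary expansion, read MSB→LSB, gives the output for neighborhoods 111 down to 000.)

225

  [7] ### => #  t=0,i=1
  [6] ##. => #  t=0,i=2
  [5] #.# => #  t=0,i=13
  [4] #.. => .  t=0,i=3
  [3] .## => .  t=0,i=0
  [2] .#. => .  t=1,i=4
  [1] ..# => .  t=0,i=5
  [0] ... => #  t=0,i=4
  bits 11100001 = 225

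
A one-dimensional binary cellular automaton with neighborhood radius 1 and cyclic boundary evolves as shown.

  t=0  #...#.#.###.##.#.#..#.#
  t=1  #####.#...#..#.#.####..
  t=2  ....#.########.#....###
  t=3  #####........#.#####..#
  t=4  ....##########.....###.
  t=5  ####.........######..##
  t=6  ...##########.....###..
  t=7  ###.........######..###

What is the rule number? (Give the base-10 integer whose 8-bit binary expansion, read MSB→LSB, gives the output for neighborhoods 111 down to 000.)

  nb ###: next=.  (t=0,i=9, bit7=0)
  nb ##.: next=#  (t=0,i=0, bit6=1)
  nb #.#: next=.  (t=0,i=5, bit5=0)
  nb #..: next=#  (t=0,i=1, bit4=1)
  nb .##: next=.  (t=0,i=8, bit3=0)
  nb .#.: next=#  (t=0,i=4, bit2=1)
  nb ..#: next=#  (t=0,i=3, bit1=1)
  nb ...: next=#  (t=0,i=2, bit0=1)
  bits 01010111 = 87

87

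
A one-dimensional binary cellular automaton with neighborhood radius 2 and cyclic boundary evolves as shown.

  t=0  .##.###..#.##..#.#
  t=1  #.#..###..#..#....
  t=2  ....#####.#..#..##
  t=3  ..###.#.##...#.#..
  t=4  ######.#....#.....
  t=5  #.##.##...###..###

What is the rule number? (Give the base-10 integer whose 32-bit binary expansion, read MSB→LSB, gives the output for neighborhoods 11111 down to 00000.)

3054004383

  nb #####: next=#  (t=2,i=6, bit31=1)
  nb ####.: next=.  (t=2,i=7, bit30=0)
  nb ###.#: next=#  (t=2,i=8, bit29=1)
  nb ###..: next=#  (t=0,i=6, bit28=1)
  nb ##.##: next=.  (t=0,i=3, bit27=0)
  nb ##.#.: next=#  (t=2,i=9, bit26=1)
  nb ##..#: next=#  (t=0,i=7, bit25=1)
  nb ##...: next=.  (t=2,i=0, bit24=0)
  nb #.###: next=.  (t=0,i=4, bit23=0)
  nb #.##.: next=.  (t=0,i=1, bit22=0)
  nb #.#.#: next=.  (t=0,i=17, bit21=0)
  nb #.#..: next=.  (t=1,i=2, bit20=0)
  nb #..##: next=#  (t=1,i=4, bit19=1)
  nb #..#.: next=.  (t=0,i=8, bit18=0)
  nb #...#: next=.  (t=3,i=11, bit17=0)
  nb #....: next=.  (t=1,i=15, bit16=0)
  nb .####: next=.  (t=2,i=5, bit15=0)
  nb .###.: next=#  (t=0,i=5, bit14=1)
  nb .##.#: next=#  (t=0,i=2, bit13=1)
  nb .##..: next=.  (t=0,i=12, bit12=0)
  nb .#.##: next=#  (t=0,i=0, bit11=1)
  nb .#.#.: next=.  (t=0,i=16, bit10=0)
  nb .#..#: next=.  (t=1,i=3, bit9=0)
  nb .#...: next=.  (t=1,i=14, bit8=0)
  nb ..###: next=#  (t=1,i=5, bit7=1)
  nb ..##.: next=.  (t=2,i=16, bit6=0)
  nb ..#.#: next=.  (t=0,i=9, bit5=0)
  nb ..#..: next=#  (t=1,i=10, bit4=1)
  nb ...##: next=#  (t=2,i=3, bit3=1)
  nb ...#.: next=#  (t=1,i=17, bit2=1)
  nb ....#: next=#  (t=1,i=16, bit1=1)
  nb .....: next=#  (t=4,i=15, bit0=1)
  bits 10110110000010000110100010011111 = 3054004383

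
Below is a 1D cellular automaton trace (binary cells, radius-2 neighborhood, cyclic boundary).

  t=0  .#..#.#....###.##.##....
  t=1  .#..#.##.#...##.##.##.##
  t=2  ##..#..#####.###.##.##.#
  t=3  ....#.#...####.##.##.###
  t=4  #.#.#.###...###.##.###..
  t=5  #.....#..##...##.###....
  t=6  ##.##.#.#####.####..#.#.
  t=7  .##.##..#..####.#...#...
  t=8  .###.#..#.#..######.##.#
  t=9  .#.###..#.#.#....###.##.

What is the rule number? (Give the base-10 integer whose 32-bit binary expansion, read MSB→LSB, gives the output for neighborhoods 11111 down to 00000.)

1838821747

  [31] ##### => .  t=2,i=9
  [30] ####. => #  t=2,i=10
  [29] ###.# => #  t=0,i=13
  [28] ###.. => .  t=2,i=1
  [27] ##.## => #  t=0,i=14
  [26] ##.#. => #  t=1,i=0
  [25] ##..# => .  t=2,i=2
  [24] ##... => #  t=0,i=20
  [23] #.### => #  t=2,i=13
  [22] #.##. => .  t=0,i=15
  [21] #.#.# => .  t=4,i=2
  [20] #.#.. => #  t=0,i=6
  [19] #..## => #  t=2,i=6
  [18] #..#. => .  t=0,i=3
  [17] #...# => #  t=1,i=11
  [16] #.... => .  t=0,i=8
  [15] .#### => .  t=2,i=8
  [14] .###. => .  t=0,i=12
  [13] .##.# => #  t=0,i=16
  [12] .##.. => #  t=0,i=19
  [11] .#.## => .  t=1,i=5
  [10] .#.#. => .  t=0,i=5
  [9] .#..# => .  t=0,i=2
  [8] .#... => #  t=0,i=7
  [7] ..### => .  t=0,i=11
  [6] ..##. => #  t=1,i=13
  [5] ..#.# => #  t=0,i=4
  [4] ..#.. => #  t=0,i=1
  [3] ...## => .  t=0,i=10
  [2] ...#. => .  t=0,i=0
  [1] ....# => #  t=0,i=9
  [0] ..... => #  t=0,i=22
  bits 01101101100110100011000101110011 = 1838821747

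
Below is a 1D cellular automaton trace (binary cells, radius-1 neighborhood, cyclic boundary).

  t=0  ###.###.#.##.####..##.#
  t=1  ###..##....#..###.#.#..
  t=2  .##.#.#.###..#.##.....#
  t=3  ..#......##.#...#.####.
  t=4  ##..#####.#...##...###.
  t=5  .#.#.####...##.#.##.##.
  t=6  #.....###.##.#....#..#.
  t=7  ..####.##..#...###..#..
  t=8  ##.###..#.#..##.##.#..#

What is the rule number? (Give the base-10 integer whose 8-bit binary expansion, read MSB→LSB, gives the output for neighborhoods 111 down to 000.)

195

  [7] ### => #  t=0,i=0
  [6] ##. => #  t=0,i=2
  [5] #.# => .  t=0,i=3
  [4] #.. => .  t=0,i=17
  [3] .## => .  t=0,i=4
  [2] .#. => .  t=0,i=8
  [1] ..# => #  t=0,i=18
  [0] ... => #  t=1,i=8
  bits 11000011 = 195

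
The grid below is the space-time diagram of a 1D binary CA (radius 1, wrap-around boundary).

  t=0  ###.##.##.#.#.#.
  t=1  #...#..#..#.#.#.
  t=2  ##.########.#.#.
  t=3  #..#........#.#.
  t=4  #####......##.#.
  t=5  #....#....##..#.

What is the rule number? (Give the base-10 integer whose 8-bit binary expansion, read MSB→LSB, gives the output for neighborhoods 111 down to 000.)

  [7] ### => .  t=0,i=1
  [6] ##. => .  t=0,i=2
  [5] #.# => .  t=0,i=3
  [4] #.. => #  t=1,i=1
  [3] .## => #  t=0,i=0
  [2] .#. => #  t=0,i=10
  [1] ..# => #  t=1,i=3
  [0] ... => .  t=1,i=2
  bits 00011110 = 30

30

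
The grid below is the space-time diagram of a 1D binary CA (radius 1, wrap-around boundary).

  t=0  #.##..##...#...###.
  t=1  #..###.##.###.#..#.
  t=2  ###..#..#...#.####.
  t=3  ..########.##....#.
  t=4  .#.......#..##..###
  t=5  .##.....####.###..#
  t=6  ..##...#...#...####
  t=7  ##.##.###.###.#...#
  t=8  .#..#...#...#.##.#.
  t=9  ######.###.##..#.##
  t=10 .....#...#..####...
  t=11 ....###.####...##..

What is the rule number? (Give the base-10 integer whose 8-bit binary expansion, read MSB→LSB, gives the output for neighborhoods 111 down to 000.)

  ### -> .   bit 7 = 0  t=0,i=16
  ##. -> #   bit 6 = 1  t=0,i=3
  #.# -> .   bit 5 = 0  t=0,i=1
  #.. -> #   bit 4 = 1  t=0,i=4
  .## -> .   bit 3 = 0  t=0,i=2
  .#. -> #   bit 2 = 1  t=0,i=0
  ..# -> #   bit 1 = 1  t=0,i=5
  ... -> .   bit 0 = 0  t=0,i=9
  bits 01010110 = 86

86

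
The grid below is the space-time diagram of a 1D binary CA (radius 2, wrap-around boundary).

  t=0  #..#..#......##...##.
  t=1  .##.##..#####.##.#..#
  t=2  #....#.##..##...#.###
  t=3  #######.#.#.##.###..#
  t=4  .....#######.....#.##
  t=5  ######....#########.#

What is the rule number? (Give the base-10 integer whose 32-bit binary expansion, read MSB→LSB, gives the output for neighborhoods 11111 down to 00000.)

1965891247

  nb #####: next=.  (t=1,i=10, bit31=0)
  nb ####.: next=#  (t=1,i=11, bit30=1)
  nb ###.#: next=#  (t=1,i=12, bit29=1)
  nb ###..: next=#  (t=2,i=0, bit28=1)
  nb ##.##: next=.  (t=1,i=3, bit27=0)
  nb ##.#.: next=#  (t=0,i=20, bit26=1)
  nb ##..#: next=.  (t=1,i=6, bit25=0)
  nb ##...: next=#  (t=0,i=15, bit24=1)
  nb #.###: next=.  (t=2,i=18, bit23=0)
  nb #.##.: next=.  (t=1,i=1, bit22=0)
  nb #.#.#: next=#  (t=3,i=8, bit21=1)
  nb #.#..: next=.  (t=0,i=0, bit20=0)
  nb #..##: next=#  (t=1,i=7, bit19=1)
  nb #..#.: next=#  (t=0,i=2, bit18=1)
  nb #...#: next=.  (t=0,i=16, bit17=0)
  nb #....: next=#  (t=0,i=8, bit16=1)
  nb .####: next=.  (t=1,i=9, bit15=0)
  nb .###.: next=.  (t=3,i=16, bit14=0)
  nb .##.#: next=.  (t=0,i=19, bit13=0)
  nb .##..: next=#  (t=0,i=14, bit12=1)
  nb .#.##: next=#  (t=1,i=0, bit11=1)
  nb .#.#.: next=#  (t=3,i=9, bit10=1)
  nb .#..#: next=#  (t=0,i=1, bit9=1)
  nb .#...: next=.  (t=0,i=7, bit8=0)
  nb ..###: next=#  (t=1,i=8, bit7=1)
  nb ..##.: next=.  (t=0,i=13, bit6=0)
  nb ..#.#: next=#  (t=1,i=20, bit5=1)
  nb ..#..: next=.  (t=0,i=3, bit4=0)
  nb ...##: next=#  (t=0,i=12, bit3=1)
  nb ...#.: next=#  (t=2,i=4, bit2=1)
  nb ....#: next=#  (t=0,i=11, bit1=1)
  nb .....: next=#  (t=0,i=9, bit0=1)
  bits 01110101001011010001111010101111 = 1965891247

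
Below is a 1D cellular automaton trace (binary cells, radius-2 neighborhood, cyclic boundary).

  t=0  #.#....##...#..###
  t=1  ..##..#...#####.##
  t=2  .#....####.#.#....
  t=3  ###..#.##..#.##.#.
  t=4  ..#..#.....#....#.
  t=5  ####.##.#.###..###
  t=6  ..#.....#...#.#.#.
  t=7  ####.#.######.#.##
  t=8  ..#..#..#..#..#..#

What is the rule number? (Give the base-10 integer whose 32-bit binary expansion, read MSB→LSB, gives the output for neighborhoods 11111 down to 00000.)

  ##### -> .   bit 31 = 0  t=1,i=12
  ####. -> #   bit 30 = 1  t=0,i=17
  ###.# -> .   bit 29 = 0  t=0,i=0
  ###.. -> #   bit 28 = 1  t=3,i=2
  ##.## -> .   bit 27 = 0  t=1,i=15
  ##.#. -> .   bit 26 = 0  t=0,i=1
  ##..# -> .   bit 25 = 0  t=1,i=0
  ##... -> .   bit 24 = 0  t=0,i=9
  #.### -> .   bit 23 = 0  t=3,i=0
  #.##. -> .   bit 22 = 0  t=1,i=16
  #.#.# -> #   bit 21 = 1  t=2,i=11
  #.#.. -> #   bit 20 = 1  t=0,i=2
  #..## -> #   bit 19 = 1  t=0,i=14
  #..#. -> .   bit 18 = 0  t=1,i=5
  #...# -> #   bit 17 = 1  t=0,i=10
  #.... -> .   bit 16 = 0  t=0,i=4
  .#### -> #   bit 15 = 1  t=0,i=16
  .###. -> .   bit 14 = 0  t=3,i=1
  .##.# -> .   bit 13 = 0  t=3,i=14
  .##.. -> .   bit 12 = 0  t=0,i=8
  .#.## -> .   bit 11 = 0  t=3,i=6
  .#.#. -> .   bit 10 = 0  t=2,i=12
  .#..# -> #   bit 9 = 1  t=0,i=13
  .#... -> #   bit 8 = 1  t=0,i=3
  ..### -> .   bit 7 = 0  t=0,i=15
  ..##. -> .   bit 6 = 0  t=0,i=7
  ..#.# -> #   bit 5 = 1  t=3,i=5
  ..#.. -> #   bit 4 = 1  t=0,i=12
  ...## -> #   bit 3 = 1  t=0,i=6
  ...#. -> #   bit 2 = 1  t=0,i=11
  ....# -> .   bit 1 = 0  t=0,i=5
  ..... -> #   bit 0 = 1  t=2,i=16
  bits 01010000001110101000001100111101 = 1346011965

1346011965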